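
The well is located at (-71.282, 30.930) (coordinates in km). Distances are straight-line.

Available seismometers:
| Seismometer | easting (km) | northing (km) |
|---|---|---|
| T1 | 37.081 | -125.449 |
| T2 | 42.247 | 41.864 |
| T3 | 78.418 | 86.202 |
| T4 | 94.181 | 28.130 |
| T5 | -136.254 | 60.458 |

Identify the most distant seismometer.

Distances from (-71.282, 30.930):
T1: 190.255 km
T2: 114.054 km
T3: 159.578 km
T4: 165.487 km
T5: 71.367 km
Maximum: T1 at 190.255 km.

T1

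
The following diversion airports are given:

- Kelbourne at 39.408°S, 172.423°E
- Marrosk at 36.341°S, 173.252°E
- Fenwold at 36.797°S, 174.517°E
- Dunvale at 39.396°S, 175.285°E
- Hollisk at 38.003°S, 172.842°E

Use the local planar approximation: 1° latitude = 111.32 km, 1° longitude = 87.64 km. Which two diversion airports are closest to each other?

Marrosk and Fenwold

Pairwise distances:
Kelbourne–Marrosk: √((3.067·111.32)² + (0.829·87.64)²) = √(116566.55117 + 5278.53978) = 349.063 km
Kelbourne–Fenwold: √((2.611·111.32)² + (2.094·87.64)²) = √(84481.21262 + 33678.91505) = 343.744 km
Kelbourne–Dunvale: √((0.012·111.32)² + (2.862·87.64)²) = √(1.78447 + 62913.52175) = 250.829 km
Kelbourne–Hollisk: √((1.405·111.32)² + (0.419·87.64)²) = √(24462.39890 + 1348.44359) = 160.658 km
Marrosk–Fenwold: √((-0.456·111.32)² + (1.265·87.64)²) = √(2576.77252 + 12290.95953) = 121.933 km
Marrosk–Dunvale: √((-3.055·111.32)² + (2.033·87.64)²) = √(115656.17482 + 31745.30435) = 383.929 km
Marrosk–Hollisk: √((-1.662·111.32)² + (-0.410·87.64)²) = √(34230.12099 + 1291.13737) = 188.471 km
Fenwold–Dunvale: √((-2.599·111.32)² + (0.768·87.64)²) = √(83706.45588 + 4530.30225) = 297.047 km
Fenwold–Hollisk: √((-1.206·111.32)² + (-1.675·87.64)²) = √(18023.57802 + 21549.35921) = 198.929 km
Dunvale–Hollisk: √((1.393·111.32)² + (-2.443·87.64)²) = √(24046.32033 + 45840.74548) = 264.362 km
Closest pair: Marrosk–Fenwold at 121.933 km.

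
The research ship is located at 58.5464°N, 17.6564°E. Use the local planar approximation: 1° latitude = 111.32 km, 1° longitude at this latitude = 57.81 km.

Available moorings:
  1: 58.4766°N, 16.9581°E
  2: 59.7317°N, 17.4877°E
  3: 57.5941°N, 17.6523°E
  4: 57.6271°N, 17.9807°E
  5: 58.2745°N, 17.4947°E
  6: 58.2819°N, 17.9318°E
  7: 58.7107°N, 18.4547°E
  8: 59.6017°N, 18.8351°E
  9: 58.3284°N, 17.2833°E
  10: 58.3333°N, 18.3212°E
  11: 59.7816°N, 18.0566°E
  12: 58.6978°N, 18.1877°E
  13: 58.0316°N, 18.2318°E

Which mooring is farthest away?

11

Distances from 58.5464°N, 17.6564°E:
1: √((-0.0698·111.32)² + (-0.6983·57.81)²) = √(60.375013 + 1629.633797) = 41.1097 km
2: √((1.1853·111.32)² + (-0.1687·57.81)²) = √(17410.168090 + 95.112173) = 132.3075 km
3: √((-0.9523·111.32)² + (-0.0041·57.81)²) = √(11238.127733 + 0.056179) = 106.0103 km
4: √((-0.9193·111.32)² + (0.3243·57.81)²) = √(10472.754320 + 351.479367) = 104.0396 km
5: √((-0.2719·111.32)² + (-0.1617·57.81)²) = √(916.146255 + 87.382804) = 31.6785 km
6: √((-0.2645·111.32)² + (0.2754·57.81)²) = √(866.957380 + 253.474229) = 33.4728 km
7: √((0.1643·111.32)² + (0.7983·57.81)²) = √(334.519564 + 2129.796933) = 49.6419 km
8: √((1.0553·111.32)² + (1.1787·57.81)²) = √(13800.609636 + 4643.147774) = 135.8078 km
9: √((-0.2180·111.32)² + (-0.3731·57.81)²) = √(588.924175 + 465.217922) = 32.4676 km
10: √((-0.2131·111.32)² + (0.6648·57.81)²) = √(562.747138 + 1477.025388) = 45.1638 km
11: √((1.2352·111.32)² + (0.4002·57.81)²) = √(18906.927606 + 535.254229) = 139.4352 km
12: √((0.1514·111.32)² + (0.5313·57.81)²) = √(284.052192 + 943.377623) = 35.0347 km
13: √((-0.5148·111.32)² + (0.5754·57.81)²) = √(3284.153682 + 1106.485313) = 66.2619 km
Maximum: 11 at 139.4352 km.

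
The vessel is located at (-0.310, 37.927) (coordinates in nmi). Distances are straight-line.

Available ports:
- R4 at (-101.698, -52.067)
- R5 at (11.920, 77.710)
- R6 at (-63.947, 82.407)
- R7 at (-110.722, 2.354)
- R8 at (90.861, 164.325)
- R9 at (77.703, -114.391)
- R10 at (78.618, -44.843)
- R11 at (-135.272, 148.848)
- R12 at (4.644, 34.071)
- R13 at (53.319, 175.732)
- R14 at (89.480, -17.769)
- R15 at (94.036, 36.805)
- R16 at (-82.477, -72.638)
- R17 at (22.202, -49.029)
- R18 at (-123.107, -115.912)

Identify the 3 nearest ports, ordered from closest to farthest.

R12, R5, R6

Distances from (-0.310, 37.927):
R4: 135.567 nmi
R5: 41.620 nmi
R6: 77.641 nmi
R7: 116.001 nmi
R8: 155.848 nmi
R9: 171.134 nmi
R10: 114.370 nmi
R11: 174.695 nmi
R12: 6.278 nmi
R13: 147.873 nmi
R14: 105.661 nmi
R15: 94.353 nmi
R16: 137.754 nmi
R17: 89.823 nmi
R18: 196.839 nmi
Sorted: R12 (6.278 nmi) < R5 (41.620 nmi) < R6 (77.641 nmi) < R17 (89.823 nmi) < R15 (94.353 nmi) < …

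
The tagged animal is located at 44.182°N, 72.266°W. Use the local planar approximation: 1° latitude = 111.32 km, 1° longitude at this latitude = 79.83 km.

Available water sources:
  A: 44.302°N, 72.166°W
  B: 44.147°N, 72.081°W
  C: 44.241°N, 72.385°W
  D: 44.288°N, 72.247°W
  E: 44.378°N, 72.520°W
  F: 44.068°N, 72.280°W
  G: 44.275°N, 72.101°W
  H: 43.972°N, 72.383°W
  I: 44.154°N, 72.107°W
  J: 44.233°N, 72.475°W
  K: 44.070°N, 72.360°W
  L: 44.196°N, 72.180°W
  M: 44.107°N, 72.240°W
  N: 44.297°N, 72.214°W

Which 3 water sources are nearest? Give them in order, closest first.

L, M, C

Distances from 44.182°N, 72.266°W:
A: 15.562 km
B: 15.274 km
C: 11.549 km
D: 11.897 km
E: 29.786 km
F: 12.740 km
G: 16.754 km
H: 25.174 km
I: 13.070 km
J: 17.624 km
K: 14.552 km
L: 7.040 km
M: 8.603 km
N: 13.458 km
Sorted: L (7.040 km) < M (8.603 km) < C (11.549 km) < D (11.897 km) < F (12.740 km) < …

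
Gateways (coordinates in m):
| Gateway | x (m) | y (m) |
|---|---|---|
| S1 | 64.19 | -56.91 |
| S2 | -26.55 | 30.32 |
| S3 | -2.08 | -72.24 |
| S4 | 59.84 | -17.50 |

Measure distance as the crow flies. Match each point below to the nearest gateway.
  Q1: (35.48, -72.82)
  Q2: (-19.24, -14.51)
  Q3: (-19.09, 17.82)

Q1 at (35.48, -72.82):
  S1: √((28.71)² + (15.91)²) = √(824.2641 + 253.1281) = 32.82 m
  S2: √((-62.03)² + (103.14)²) = √(3847.7209 + 10637.8596) = 120.36 m
  S3: √((-37.56)² + (0.58)²) = √(1410.7536 + 0.3364) = 37.56 m
  S4: √((24.36)² + (55.32)²) = √(593.4096 + 3060.3024) = 60.45 m
  → nearest: S1 (32.82 m)
Q2 at (-19.24, -14.51):
  S1: √((83.43)² + (-42.40)²) = √(6960.5649 + 1797.7600) = 93.59 m
  S2: √((-7.31)² + (44.83)²) = √(53.4361 + 2009.7289) = 45.42 m
  S3: √((17.16)² + (-57.73)²) = √(294.4656 + 3332.7529) = 60.23 m
  S4: √((79.08)² + (-2.99)²) = √(6253.6464 + 8.9401) = 79.14 m
  → nearest: S2 (45.42 m)
Q3 at (-19.09, 17.82):
  S1: √((83.28)² + (-74.73)²) = √(6935.5584 + 5584.5729) = 111.89 m
  S2: √((-7.46)² + (12.50)²) = √(55.6516 + 156.2500) = 14.56 m
  S3: √((17.01)² + (-90.06)²) = √(289.3401 + 8110.8036) = 91.65 m
  S4: √((78.93)² + (-35.32)²) = √(6229.9449 + 1247.5024) = 86.47 m
  → nearest: S2 (14.56 m)

Q1→S1; Q2→S2; Q3→S2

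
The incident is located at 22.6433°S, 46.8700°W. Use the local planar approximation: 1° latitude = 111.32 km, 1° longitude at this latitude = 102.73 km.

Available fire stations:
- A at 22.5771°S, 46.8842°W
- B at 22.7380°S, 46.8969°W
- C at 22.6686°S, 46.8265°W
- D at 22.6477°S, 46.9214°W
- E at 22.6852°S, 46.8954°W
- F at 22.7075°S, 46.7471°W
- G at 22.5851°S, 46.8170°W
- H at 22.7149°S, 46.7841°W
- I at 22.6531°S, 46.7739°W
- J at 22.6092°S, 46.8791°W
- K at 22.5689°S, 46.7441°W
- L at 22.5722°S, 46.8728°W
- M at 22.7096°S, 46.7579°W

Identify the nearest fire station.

J

Distances from 22.6433°S, 46.8700°W:
A: √((0.0662·111.32)² + (-0.0142·102.73)²) = √(54.307821 + 2.127998) = 7.5124 km
B: √((-0.0947·111.32)² + (-0.0269·102.73)²) = √(111.133848 + 7.636584) = 10.8982 km
C: √((-0.0253·111.32)² + (0.0435·102.73)²) = √(7.932086 + 19.969771) = 5.2822 km
D: √((-0.0044·111.32)² + (-0.0514·102.73)²) = √(0.239912 + 27.881800) = 5.3030 km
E: √((-0.0419·111.32)² + (-0.0254·102.73)²) = √(21.755769 + 6.808666) = 5.3446 km
F: √((-0.0642·111.32)² + (0.1229·102.73)²) = √(51.075950 + 159.403680) = 14.5079 km
G: √((0.0582·111.32)² + (0.0530·102.73)²) = √(41.975160 + 29.644649) = 8.4628 km
H: √((-0.0716·111.32)² + (0.0859·102.73)²) = √(63.529062 + 77.871924) = 11.8912 km
I: √((-0.0098·111.32)² + (0.0961·102.73)²) = √(1.190141 + 97.463354) = 9.9324 km
J: √((0.0341·111.32)² + (-0.0091·102.73)²) = √(14.409707 + 0.873931) = 3.9094 km
K: √((0.0744·111.32)² + (0.1259·102.73)²) = √(68.594969 + 167.280777) = 15.3582 km
L: √((0.0711·111.32)² + (-0.0028·102.73)²) = √(62.644882 + 0.082739) = 7.9201 km
M: √((-0.0663·111.32)² + (0.1121·102.73)²) = √(54.472016 + 132.619016) = 13.6781 km
Minimum: J at 3.9094 km.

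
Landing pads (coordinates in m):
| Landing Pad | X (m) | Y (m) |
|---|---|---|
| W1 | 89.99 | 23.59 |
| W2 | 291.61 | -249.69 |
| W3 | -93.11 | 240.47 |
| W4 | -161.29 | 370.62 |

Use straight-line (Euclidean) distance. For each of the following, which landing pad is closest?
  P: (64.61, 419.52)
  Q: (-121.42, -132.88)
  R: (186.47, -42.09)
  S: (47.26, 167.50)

P→W4; Q→W1; R→W1; S→W1

P at (64.61, 419.52):
  W1: √((25.38)² + (-395.93)²) = √(644.1444 + 156760.5649) = 396.74 m
  W2: √((227.00)² + (-669.21)²) = √(51529.0000 + 447842.0241) = 706.66 m
  W3: √((-157.72)² + (-179.05)²) = √(24875.5984 + 32058.9025) = 238.61 m
  W4: √((-225.90)² + (-48.90)²) = √(51030.8100 + 2391.2100) = 231.13 m
  → nearest: W4 (231.13 m)
Q at (-121.42, -132.88):
  W1: √((211.41)² + (156.47)²) = √(44694.1881 + 24482.8609) = 263.02 m
  W2: √((413.03)² + (-116.81)²) = √(170593.7809 + 13644.5761) = 429.23 m
  W3: √((28.31)² + (373.35)²) = √(801.4561 + 139390.2225) = 374.42 m
  W4: √((-39.87)² + (503.50)²) = √(1589.6169 + 253512.2500) = 505.08 m
  → nearest: W1 (263.02 m)
R at (186.47, -42.09):
  W1: √((-96.48)² + (65.68)²) = √(9308.3904 + 4313.8624) = 116.71 m
  W2: √((105.14)² + (-207.60)²) = √(11054.4196 + 43097.7600) = 232.71 m
  W3: √((-279.58)² + (282.56)²) = √(78164.9764 + 79840.1536) = 397.50 m
  W4: √((-347.76)² + (412.71)²) = √(120937.0176 + 170329.5441) = 539.69 m
  → nearest: W1 (116.71 m)
S at (47.26, 167.50):
  W1: √((42.73)² + (-143.91)²) = √(1825.8529 + 20710.0881) = 150.12 m
  W2: √((244.35)² + (-417.19)²) = √(59706.9225 + 174047.4961) = 483.48 m
  W3: √((-140.37)² + (72.97)²) = √(19703.7369 + 5324.6209) = 158.20 m
  W4: √((-208.55)² + (203.12)²) = √(43493.1025 + 41257.7344) = 291.12 m
  → nearest: W1 (150.12 m)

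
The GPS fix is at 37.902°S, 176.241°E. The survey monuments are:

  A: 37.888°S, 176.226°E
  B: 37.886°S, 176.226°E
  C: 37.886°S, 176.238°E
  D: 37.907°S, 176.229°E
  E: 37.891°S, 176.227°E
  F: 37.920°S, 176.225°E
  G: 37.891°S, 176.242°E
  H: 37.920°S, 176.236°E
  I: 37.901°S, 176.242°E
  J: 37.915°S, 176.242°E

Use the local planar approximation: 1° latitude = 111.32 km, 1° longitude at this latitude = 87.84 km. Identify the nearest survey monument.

Distances from 37.902°S, 176.241°E:
A: 2.041 km
B: 2.216 km
C: 1.801 km
D: 1.192 km
E: 1.735 km
F: 2.448 km
G: 1.228 km
H: 2.051 km
I: 0.142 km
J: 1.450 km
Minimum: I at 0.142 km.

I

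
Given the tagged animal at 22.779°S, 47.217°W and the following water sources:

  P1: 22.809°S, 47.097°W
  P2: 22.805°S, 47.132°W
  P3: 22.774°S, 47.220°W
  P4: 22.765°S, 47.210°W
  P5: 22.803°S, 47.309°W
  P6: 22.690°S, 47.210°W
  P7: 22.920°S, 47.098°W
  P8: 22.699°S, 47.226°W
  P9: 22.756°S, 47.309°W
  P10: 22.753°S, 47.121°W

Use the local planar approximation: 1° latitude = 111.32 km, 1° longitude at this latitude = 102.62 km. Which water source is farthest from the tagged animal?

P7

Distances from 22.779°S, 47.217°W:
P1: √((-0.030·111.32)² + (0.120·102.62)²) = √(11.15293 + 151.64445) = 12.759 km
P2: √((-0.026·111.32)² + (0.085·102.62)²) = √(8.37709 + 76.08550) = 9.190 km
P3: √((0.005·111.32)² + (-0.003·102.62)²) = √(0.30980 + 0.09478) = 0.636 km
P4: √((0.014·111.32)² + (0.007·102.62)²) = √(2.42886 + 0.51601) = 1.716 km
P5: √((-0.024·111.32)² + (-0.092·102.62)²) = √(7.13787 + 89.13324) = 9.812 km
P6: √((0.089·111.32)² + (0.007·102.62)²) = √(98.15816 + 0.51601) = 9.933 km
P7: √((-0.141·111.32)² + (0.119·102.62)²) = √(246.36818 + 149.12757) = 19.887 km
P8: √((0.080·111.32)² + (-0.009·102.62)²) = √(79.30971 + 0.85300) = 8.953 km
P9: √((0.023·111.32)² + (-0.092·102.62)²) = √(6.55544 + 89.13324) = 9.782 km
P10: √((0.026·111.32)² + (0.096·102.62)²) = √(8.37709 + 97.05245) = 10.268 km
Maximum: P7 at 19.887 km.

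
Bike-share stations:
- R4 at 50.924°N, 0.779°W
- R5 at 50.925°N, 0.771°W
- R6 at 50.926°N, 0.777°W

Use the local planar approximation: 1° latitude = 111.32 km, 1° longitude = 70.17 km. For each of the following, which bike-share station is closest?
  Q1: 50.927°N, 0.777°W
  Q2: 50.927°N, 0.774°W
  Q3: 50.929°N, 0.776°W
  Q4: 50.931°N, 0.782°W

Q1 at 50.927°N, 0.777°W:
  R4: √((-0.003·111.32)² + (-0.002·70.17)²) = √(0.11153 + 0.01970) = 0.362 km
  R5: √((-0.002·111.32)² + (0.006·70.17)²) = √(0.04957 + 0.17726) = 0.476 km
  R6: √((-0.001·111.32)² + (0.000·70.17)²) = √(0.01239 + 0.00000) = 0.111 km
  → nearest: R6 (0.111 km)
Q2 at 50.927°N, 0.774°W:
  R4: √((-0.003·111.32)² + (-0.005·70.17)²) = √(0.11153 + 0.12310) = 0.484 km
  R5: √((-0.002·111.32)² + (0.003·70.17)²) = √(0.04957 + 0.04431) = 0.306 km
  R6: √((-0.001·111.32)² + (-0.003·70.17)²) = √(0.01239 + 0.04431) = 0.238 km
  → nearest: R6 (0.238 km)
Q3 at 50.929°N, 0.776°W:
  R4: √((-0.005·111.32)² + (-0.003·70.17)²) = √(0.30980 + 0.04431) = 0.595 km
  R5: √((-0.004·111.32)² + (0.005·70.17)²) = √(0.19827 + 0.12310) = 0.567 km
  R6: √((-0.003·111.32)² + (-0.001·70.17)²) = √(0.11153 + 0.00492) = 0.341 km
  → nearest: R6 (0.341 km)
Q4 at 50.931°N, 0.782°W:
  R4: √((-0.007·111.32)² + (0.003·70.17)²) = √(0.60721 + 0.04431) = 0.807 km
  R5: √((-0.006·111.32)² + (0.011·70.17)²) = √(0.44612 + 0.59578) = 1.021 km
  R6: √((-0.005·111.32)² + (0.005·70.17)²) = √(0.30980 + 0.12310) = 0.658 km
  → nearest: R6 (0.658 km)

Q1→R6; Q2→R6; Q3→R6; Q4→R6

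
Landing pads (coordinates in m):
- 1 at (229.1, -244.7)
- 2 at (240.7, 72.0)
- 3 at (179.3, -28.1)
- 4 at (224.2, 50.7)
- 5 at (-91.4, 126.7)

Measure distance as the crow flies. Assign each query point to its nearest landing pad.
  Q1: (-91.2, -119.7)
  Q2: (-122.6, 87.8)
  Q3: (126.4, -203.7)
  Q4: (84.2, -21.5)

Q1 at (-91.2, -119.7):
  1: 343.8 m
  2: 383.3 m
  3: 285.6 m
  4: 358.5 m
  5: 246.4 m
  → nearest: 5 (246.4 m)
Q2 at (-122.6, 87.8):
  1: 484.0 m
  2: 363.6 m
  3: 323.4 m
  4: 348.8 m
  5: 49.9 m
  → nearest: 5 (49.9 m)
Q3 at (126.4, -203.7):
  1: 110.6 m
  2: 298.5 m
  3: 183.4 m
  4: 272.6 m
  5: 395.7 m
  → nearest: 1 (110.6 m)
Q4 at (84.2, -21.5):
  1: 266.1 m
  2: 182.3 m
  3: 95.3 m
  4: 157.5 m
  5: 229.8 m
  → nearest: 3 (95.3 m)

Q1→5; Q2→5; Q3→1; Q4→3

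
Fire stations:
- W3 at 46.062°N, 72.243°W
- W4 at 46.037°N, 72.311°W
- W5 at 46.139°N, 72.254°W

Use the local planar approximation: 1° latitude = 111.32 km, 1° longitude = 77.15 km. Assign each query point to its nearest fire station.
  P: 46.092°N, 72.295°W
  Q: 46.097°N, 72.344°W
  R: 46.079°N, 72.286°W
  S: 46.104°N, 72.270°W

P at 46.092°N, 72.295°W:
  W3: 5.220 km
  W4: 6.246 km
  W5: 6.114 km
  → nearest: W3 (5.220 km)
Q at 46.097°N, 72.344°W:
  W3: 8.712 km
  W4: 7.148 km
  W5: 8.371 km
  → nearest: W4 (7.148 km)
R at 46.079°N, 72.286°W:
  W3: 3.819 km
  W4: 5.058 km
  W5: 7.121 km
  → nearest: W3 (3.819 km)
S at 46.104°N, 72.270°W:
  W3: 5.118 km
  W4: 8.101 km
  W5: 4.087 km
  → nearest: W5 (4.087 km)

P→W3; Q→W4; R→W3; S→W5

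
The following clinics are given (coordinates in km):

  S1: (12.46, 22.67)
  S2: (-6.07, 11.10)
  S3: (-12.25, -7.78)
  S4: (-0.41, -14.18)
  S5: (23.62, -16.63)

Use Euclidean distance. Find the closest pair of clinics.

S3 and S4

Pairwise distances:
S1–S2: 21.85 km
S1–S3: 39.21 km
S1–S4: 39.03 km
S1–S5: 40.85 km
S2–S3: 19.87 km
S2–S4: 25.91 km
S2–S5: 40.63 km
S3–S4: 13.46 km
S3–S5: 36.95 km
S4–S5: 24.15 km
Closest pair: S3–S4 at 13.46 km.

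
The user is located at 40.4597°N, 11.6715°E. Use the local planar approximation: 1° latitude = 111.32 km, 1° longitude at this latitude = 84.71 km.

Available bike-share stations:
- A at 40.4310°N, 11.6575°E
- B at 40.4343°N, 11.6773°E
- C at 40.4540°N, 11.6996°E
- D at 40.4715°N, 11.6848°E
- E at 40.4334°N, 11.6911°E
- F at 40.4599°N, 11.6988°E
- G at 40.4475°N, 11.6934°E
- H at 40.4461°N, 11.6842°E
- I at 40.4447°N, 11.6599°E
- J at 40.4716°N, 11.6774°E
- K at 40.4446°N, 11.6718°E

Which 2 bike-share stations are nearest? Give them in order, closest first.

J, K

Distances from 40.4597°N, 11.6715°E:
A: √((-0.0287·111.32)² + (-0.0140·84.71)²) = √(10.207284 + 1.406454) = 3.4079 km
B: √((-0.0254·111.32)² + (0.0058·84.71)²) = √(7.994915 + 0.241393) = 2.8699 km
C: √((-0.0057·111.32)² + (0.0281·84.71)²) = √(0.402621 + 5.666071) = 2.4635 km
D: √((0.0118·111.32)² + (0.0133·84.71)²) = √(1.725482 + 1.269324) = 1.7306 km
E: √((-0.0263·111.32)² + (0.0196·84.71)²) = √(8.571521 + 2.756649) = 3.3657 km
F: √((0.0002·111.32)² + (0.0273·84.71)²) = √(0.000496 + 5.348040) = 2.3127 km
G: √((-0.0122·111.32)² + (0.0219·84.71)²) = √(1.844446 + 3.441578) = 2.2991 km
H: √((-0.0136·111.32)² + (0.0127·84.71)²) = √(2.292051 + 1.157382) = 1.8573 km
I: √((-0.0150·111.32)² + (-0.0116·84.71)²) = √(2.788232 + 0.965574) = 1.9375 km
J: √((0.0119·111.32)² + (0.0059·84.71)²) = √(1.754851 + 0.249789) = 1.4159 km
K: √((-0.0151·111.32)² + (0.0003·84.71)²) = √(2.825532 + 0.000646) = 1.6811 km
Sorted: J (1.4159 km) < K (1.6811 km) < D (1.7306 km) < H (1.8573 km) < …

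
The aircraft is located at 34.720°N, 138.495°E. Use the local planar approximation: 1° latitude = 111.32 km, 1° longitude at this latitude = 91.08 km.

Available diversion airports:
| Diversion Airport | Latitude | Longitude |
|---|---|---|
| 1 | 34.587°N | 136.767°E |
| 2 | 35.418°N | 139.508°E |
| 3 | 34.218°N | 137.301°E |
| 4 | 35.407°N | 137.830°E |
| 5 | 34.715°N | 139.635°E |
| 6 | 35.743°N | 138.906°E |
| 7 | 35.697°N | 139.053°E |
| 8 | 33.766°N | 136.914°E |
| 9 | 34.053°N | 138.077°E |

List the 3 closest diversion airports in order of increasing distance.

9, 4, 5

Distances from 34.720°N, 138.495°E:
1: √((-0.133·111.32)² + (-1.728·91.08)²) = √(219.20461 + 24770.42854) = 158.081 km
2: √((0.698·111.32)² + (1.013·91.08)²) = √(6037.50135 + 8512.65308) = 120.624 km
3: √((-0.502·111.32)² + (-1.194·91.08)²) = √(3122.86945 + 11826.45810) = 122.267 km
4: √((0.687·111.32)² + (-0.665·91.08)²) = √(5848.70706 + 3668.50685) = 97.556 km
5: √((-0.005·111.32)² + (1.140·91.08)²) = √(0.30980 + 10780.91809) = 103.833 km
6: √((1.023·111.32)² + (0.411·91.08)²) = √(12968.73639 + 1401.29537) = 119.875 km
7: √((0.977·111.32)² + (0.558·91.08)²) = √(11828.65929 + 2582.94074) = 120.048 km
8: √((-0.954·111.32)² + (-1.581·91.08)²) = √(11278.28707 + 20735.27425) = 178.923 km
9: √((-0.667·111.32)² + (-0.418·91.08)²) = √(5513.12784 + 1449.43454) = 83.442 km
Sorted: 9 (83.442 km) < 4 (97.556 km) < 5 (103.833 km) < 6 (119.875 km) < 7 (120.048 km) < …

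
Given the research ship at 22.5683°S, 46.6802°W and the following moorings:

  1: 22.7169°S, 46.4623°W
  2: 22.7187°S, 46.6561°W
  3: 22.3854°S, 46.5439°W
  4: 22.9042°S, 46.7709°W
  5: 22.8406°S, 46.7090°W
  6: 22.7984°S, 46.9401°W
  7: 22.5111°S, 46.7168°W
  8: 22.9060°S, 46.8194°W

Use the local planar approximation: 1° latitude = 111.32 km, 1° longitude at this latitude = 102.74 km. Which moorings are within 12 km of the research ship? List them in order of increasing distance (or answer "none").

Distances from 22.5683°S, 46.6802°W:
1: 27.8356 km
2: 16.9246 km
3: 24.7112 km
4: 38.5360 km
5: 30.4565 km
6: 37.0016 km
7: 7.3949 km
8: 40.2212 km
Threshold 12 km: 7 (7.3949 km) is within range.

7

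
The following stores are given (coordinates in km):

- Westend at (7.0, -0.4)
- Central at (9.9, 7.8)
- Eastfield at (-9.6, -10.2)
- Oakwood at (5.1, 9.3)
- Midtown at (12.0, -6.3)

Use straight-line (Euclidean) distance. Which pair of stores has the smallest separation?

Pairwise distances:
Central–Oakwood: 5.0 km
Westend–Midtown: 7.7 km
Westend–Central: 8.7 km
Westend–Oakwood: 9.9 km
Central–Midtown: 14.3 km
Oakwood–Midtown: 17.1 km
Westend–Eastfield: 19.3 km
Eastfield–Midtown: 21.9 km
Eastfield–Oakwood: 24.4 km
Central–Eastfield: 26.5 km
Closest pair: Central–Oakwood at 5.0 km.

Central and Oakwood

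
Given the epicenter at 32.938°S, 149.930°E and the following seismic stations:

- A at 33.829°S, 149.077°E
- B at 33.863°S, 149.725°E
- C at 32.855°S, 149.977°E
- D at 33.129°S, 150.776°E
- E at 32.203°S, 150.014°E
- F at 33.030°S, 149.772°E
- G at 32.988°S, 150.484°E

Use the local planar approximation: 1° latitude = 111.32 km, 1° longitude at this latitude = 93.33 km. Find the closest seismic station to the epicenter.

Distances from 32.938°S, 149.930°E:
A: √((-0.891·111.32)² + (-0.853·93.33)²) = √(9837.88640 + 6337.83012) = 127.184 km
B: √((-0.925·111.32)² + (-0.205·93.33)²) = √(10603.02684 + 366.05830) = 104.733 km
C: √((0.083·111.32)² + (0.047·93.33)²) = √(85.36947 + 19.24147) = 10.228 km
D: √((-0.191·111.32)² + (0.846·93.33)²) = √(452.07775 + 6234.23627) = 81.770 km
E: √((0.735·111.32)² + (0.084·93.33)²) = √(6694.54513 + 61.46121) = 82.195 km
F: √((-0.092·111.32)² + (-0.158·93.33)²) = √(104.88709 + 217.44864) = 17.954 km
G: √((-0.050·111.32)² + (0.554·93.33)²) = √(30.98036 + 2673.38841) = 52.004 km
Minimum: C at 10.228 km.

C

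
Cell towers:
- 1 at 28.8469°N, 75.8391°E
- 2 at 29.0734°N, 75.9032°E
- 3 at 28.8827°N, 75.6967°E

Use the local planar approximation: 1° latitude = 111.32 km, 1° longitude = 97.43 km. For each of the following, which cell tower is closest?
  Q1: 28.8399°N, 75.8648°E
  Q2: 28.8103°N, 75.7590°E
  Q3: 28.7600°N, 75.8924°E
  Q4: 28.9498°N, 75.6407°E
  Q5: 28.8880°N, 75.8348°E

Q1→1; Q2→1; Q3→1; Q4→3; Q5→1

Q1 at 28.8399°N, 75.8648°E:
  1: √((0.0070·111.32)² + (-0.0257·97.43)²) = √(0.607215 + 6.269771) = 2.6224 km
  2: √((0.2335·111.32)² + (0.0384·97.43)²) = √(675.647486 + 13.997415) = 26.2611 km
  3: √((0.0428·111.32)² + (-0.1681·97.43)²) = √(22.700422 + 268.238327) = 17.0569 km
  → nearest: 1 (2.6224 km)
Q2 at 28.8103°N, 75.7590°E:
  1: √((0.0366·111.32)² + (0.0801·97.43)²) = √(16.600018 + 60.904648) = 8.8037 km
  2: √((0.2631·111.32)² + (0.1442·97.43)²) = √(857.804048 + 197.385809) = 32.4837 km
  3: √((0.0724·111.32)² + (-0.0623·97.43)²) = √(64.956636 + 36.843552) = 10.0896 km
  → nearest: 1 (8.8037 km)
Q3 at 28.7600°N, 75.8924°E:
  1: √((0.0869·111.32)² + (-0.0533·97.43)²) = √(93.580626 + 26.967446) = 10.9794 km
  2: √((0.3134·111.32)² + (0.0108·97.43)²) = √(1217.150774 + 1.107217) = 34.9036 km
  3: √((0.1227·111.32)² + (-0.1957·97.43)²) = √(186.567298 + 363.552434) = 23.4546 km
  → nearest: 1 (10.9794 km)
Q4 at 28.9498°N, 75.6407°E:
  1: √((-0.1029·111.32)² + (0.1984·97.43)²) = √(131.213085 + 373.653230) = 22.4692 km
  2: √((0.1236·111.32)² + (0.2625·97.43)²) = √(189.314264 + 654.099806) = 29.0416 km
  3: √((-0.0671·111.32)² + (0.0560·97.43)²) = √(55.794506 + 29.768809) = 9.2500 km
  → nearest: 3 (9.2500 km)
Q5 at 28.8880°N, 75.8348°E:
  1: √((-0.0411·111.32)² + (0.0043·97.43)²) = √(20.932931 + 0.175518) = 4.5944 km
  2: √((0.1854·111.32)² + (0.0684·97.43)²) = √(425.957093 + 44.411722) = 21.6880 km
  3: √((-0.0053·111.32)² + (-0.1381·97.43)²) = √(0.348095 + 181.039259) = 13.4680 km
  → nearest: 1 (4.5944 km)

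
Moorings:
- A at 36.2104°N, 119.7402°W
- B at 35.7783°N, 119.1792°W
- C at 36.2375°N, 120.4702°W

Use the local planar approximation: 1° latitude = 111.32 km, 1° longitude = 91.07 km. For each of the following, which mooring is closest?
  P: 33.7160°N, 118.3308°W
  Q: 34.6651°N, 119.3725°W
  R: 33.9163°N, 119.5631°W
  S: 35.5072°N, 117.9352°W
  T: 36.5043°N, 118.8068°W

P at 33.7160°N, 118.3308°W:
  A: √((2.4944·111.32)² + (-1.4094·91.07)²) = √(77104.298630 + 16474.764205) = 305.9070 km
  B: √((2.0623·111.32)² + (-0.8484·91.07)²) = √(52704.788984 + 5969.692936) = 242.2282 km
  C: √((2.5215·111.32)² + (-2.1394·91.07)²) = √(78788.773576 + 37960.738793) = 341.6863 km
  → nearest: B (242.2282 km)
Q at 34.6651°N, 119.3725°W:
  A: √((1.5453·111.32)² + (-0.3677·91.07)²) = √(29591.842344 + 1121.341597) = 175.2518 km
  B: √((1.1132·111.32)² + (0.1933·91.07)²) = √(15356.519326 + 309.894866) = 125.1655 km
  C: √((1.5724·111.32)² + (-1.0977·91.07)²) = √(30638.850366 + 9993.508854) = 201.5747 km
  → nearest: B (125.1655 km)
R at 33.9163°N, 119.5631°W:
  A: √((2.2941·111.32)² + (-0.1771·91.07)²) = √(65218.541922 + 260.128415) = 255.8880 km
  B: √((1.8620·111.32)² + (0.3839·91.07)²) = √(42964.102955 + 1222.325571) = 210.2057 km
  C: √((2.3212·111.32)² + (-0.9071·91.07)²) = √(66768.484547 + 6824.345517) = 271.2800 km
  → nearest: B (210.2057 km)
S at 35.5072°N, 117.9352°W:
  A: √((0.7032·111.32)² + (-1.8050·91.07)²) = √(6127.793469 + 27021.228228) = 182.0687 km
  B: √((0.2711·111.32)² + (-1.2440·91.07)²) = √(910.763108 + 12834.868808) = 117.2418 km
  C: √((0.7303·111.32)² + (-2.5350·91.07)²) = √(6609.201559 + 53297.470820) = 244.7584 km
  → nearest: B (117.2418 km)
T at 36.5043°N, 118.8068°W:
  A: √((-0.2939·111.32)² + (-0.9334·91.07)²) = √(1070.398686 + 7225.805482) = 91.0835 km
  B: √((-0.7260·111.32)² + (-0.3724·91.07)²) = √(6531.600848 + 1150.191140) = 87.6458 km
  C: √((-0.2668·111.32)² + (-1.6634·91.07)²) = √(882.100454 + 22947.959115) = 154.3699 km
  → nearest: B (87.6458 km)

P→B; Q→B; R→B; S→B; T→B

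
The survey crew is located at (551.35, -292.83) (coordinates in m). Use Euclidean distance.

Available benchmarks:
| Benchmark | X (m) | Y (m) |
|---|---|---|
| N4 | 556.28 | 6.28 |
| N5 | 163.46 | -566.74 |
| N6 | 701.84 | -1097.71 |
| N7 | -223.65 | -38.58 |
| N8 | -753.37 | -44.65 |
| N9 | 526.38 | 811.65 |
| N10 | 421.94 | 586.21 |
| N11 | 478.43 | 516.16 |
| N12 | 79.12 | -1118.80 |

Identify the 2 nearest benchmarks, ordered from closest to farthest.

N4, N5

Distances from (551.35, -292.83):
N4: 299.15 m
N5: 474.85 m
N6: 818.83 m
N7: 815.64 m
N8: 1328.11 m
N9: 1104.76 m
N10: 888.51 m
N11: 812.27 m
N12: 951.43 m
Sorted: N4 (299.15 m) < N5 (474.85 m) < N11 (812.27 m) < N7 (815.64 m) < …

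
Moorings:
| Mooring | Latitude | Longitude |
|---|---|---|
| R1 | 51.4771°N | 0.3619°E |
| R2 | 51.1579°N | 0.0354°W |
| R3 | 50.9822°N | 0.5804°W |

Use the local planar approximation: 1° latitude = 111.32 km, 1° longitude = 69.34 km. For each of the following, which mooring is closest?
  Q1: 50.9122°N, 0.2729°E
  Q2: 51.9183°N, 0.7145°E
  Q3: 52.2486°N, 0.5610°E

Q1 at 50.9122°N, 0.2729°E:
  R1: √((0.5649·111.32)² + (0.0890·69.34)²) = √(3954.481469 + 38.084450) = 63.1868 km
  R2: √((0.2457·111.32)² + (-0.3083·69.34)²) = √(748.094925 + 456.998447) = 34.7145 km
  R3: √((0.0700·111.32)² + (-0.8533·69.34)²) = √(60.721498 + 3500.831160) = 59.6787 km
  → nearest: R2 (34.7145 km)
Q2 at 51.9183°N, 0.7145°E:
  R1: √((-0.4412·111.32)² + (-0.3526·69.34)²) = √(2412.222716 + 597.767488) = 54.8634 km
  R2: √((-0.7604·111.32)² + (-0.7499·69.34)²) = √(7165.237856 + 2703.798868) = 99.3430 km
  R3: √((-0.9361·111.32)² + (-1.2949·69.34)²) = √(10859.026321 + 8061.950669) = 137.5535 km
  → nearest: R1 (54.8634 km)
Q3 at 52.2486°N, 0.5610°E:
  R1: √((-0.7715·111.32)² + (-0.1991·69.34)²) = √(7375.954960 + 190.594426) = 86.9859 km
  R2: √((-1.0907·111.32)² + (-0.5964·69.34)²) = √(14742.020867 + 1710.184414) = 128.2662 km
  R3: √((-1.2664·111.32)² + (-1.1414·69.34)²) = √(19874.133329 + 6263.879739) = 161.6725 km
  → nearest: R1 (86.9859 km)

Q1→R2; Q2→R1; Q3→R1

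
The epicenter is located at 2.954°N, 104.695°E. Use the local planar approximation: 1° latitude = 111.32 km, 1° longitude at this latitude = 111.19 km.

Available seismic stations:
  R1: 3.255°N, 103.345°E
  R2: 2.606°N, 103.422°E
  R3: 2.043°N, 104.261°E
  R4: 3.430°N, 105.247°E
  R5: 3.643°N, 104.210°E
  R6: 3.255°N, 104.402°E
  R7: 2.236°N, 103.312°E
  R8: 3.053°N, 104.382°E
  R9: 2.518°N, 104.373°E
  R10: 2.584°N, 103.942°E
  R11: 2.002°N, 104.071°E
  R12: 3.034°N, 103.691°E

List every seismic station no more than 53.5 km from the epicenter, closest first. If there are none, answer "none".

R8, R6

Distances from 2.954°N, 104.695°E:
R1: 153.801 km
R2: 146.750 km
R3: 112.308 km
R4: 81.086 km
R5: 93.760 km
R6: 46.734 km
R7: 173.307 km
R8: 36.506 km
R9: 60.312 km
R10: 93.309 km
R11: 126.669 km
R12: 111.989 km
Threshold 53.5 km: R8 (36.506 km), R6 (46.734 km) are within range.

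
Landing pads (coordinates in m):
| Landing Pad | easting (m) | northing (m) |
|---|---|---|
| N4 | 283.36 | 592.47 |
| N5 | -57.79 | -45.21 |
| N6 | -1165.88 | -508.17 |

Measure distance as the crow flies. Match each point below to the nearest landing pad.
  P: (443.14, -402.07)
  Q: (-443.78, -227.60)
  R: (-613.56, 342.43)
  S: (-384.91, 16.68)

P at (443.14, -402.07):
  N4: √((-159.78)² + (994.54)²) = √(25529.6484 + 989109.8116) = 1007.29 m
  N5: √((-500.93)² + (356.86)²) = √(250930.8649 + 127349.0596) = 615.04 m
  N6: √((-1609.02)² + (-106.10)²) = √(2588945.3604 + 11257.2100) = 1612.51 m
  → nearest: N5 (615.04 m)
Q at (-443.78, -227.60):
  N4: √((727.14)² + (820.07)²) = √(528732.5796 + 672514.8049) = 1096.01 m
  N5: √((385.99)² + (182.39)²) = √(148988.2801 + 33266.1121) = 426.91 m
  N6: √((-722.10)² + (-280.57)²) = √(521428.4100 + 78719.5249) = 774.69 m
  → nearest: N5 (426.91 m)
R at (-613.56, 342.43):
  N4: √((896.92)² + (250.04)²) = √(804465.4864 + 62520.0016) = 931.12 m
  N5: √((555.77)² + (-387.64)²) = √(308880.2929 + 150264.7696) = 677.60 m
  N6: √((-552.32)² + (-850.60)²) = √(305057.3824 + 723520.3600) = 1014.19 m
  → nearest: N5 (677.60 m)
S at (-384.91, 16.68):
  N4: √((668.27)² + (575.79)²) = √(446584.7929 + 331534.1241) = 882.11 m
  N5: √((327.12)² + (-61.89)²) = √(107007.4944 + 3830.3721) = 332.92 m
  N6: √((-780.97)² + (-524.85)²) = √(609914.1409 + 275467.5225) = 940.95 m
  → nearest: N5 (332.92 m)

P→N5; Q→N5; R→N5; S→N5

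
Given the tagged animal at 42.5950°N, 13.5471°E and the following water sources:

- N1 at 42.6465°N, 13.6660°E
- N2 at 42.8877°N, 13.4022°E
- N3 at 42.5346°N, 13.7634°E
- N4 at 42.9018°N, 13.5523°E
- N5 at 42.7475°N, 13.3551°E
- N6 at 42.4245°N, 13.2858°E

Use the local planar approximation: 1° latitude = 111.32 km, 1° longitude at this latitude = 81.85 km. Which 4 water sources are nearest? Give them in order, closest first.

Distances from 42.5950°N, 13.5471°E:
N1: 11.2951 km
N2: 34.6747 km
N3: 18.9379 km
N4: 34.1556 km
N5: 23.1336 km
N6: 28.5948 km
Sorted: N1 (11.2951 km) < N3 (18.9379 km) < N5 (23.1336 km) < N6 (28.5948 km) < N4 (34.1556 km) < N2 (34.6747 km)

N1, N3, N5, N6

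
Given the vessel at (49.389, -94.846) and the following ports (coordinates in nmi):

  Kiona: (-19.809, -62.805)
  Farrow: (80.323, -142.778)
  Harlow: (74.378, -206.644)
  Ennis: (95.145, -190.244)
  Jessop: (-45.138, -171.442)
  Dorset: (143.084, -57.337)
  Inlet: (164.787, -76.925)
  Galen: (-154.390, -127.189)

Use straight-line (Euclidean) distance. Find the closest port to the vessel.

Farrow

Distances from (49.389, -94.846):
Kiona: 76.256 nmi
Farrow: 57.047 nmi
Harlow: 114.557 nmi
Ennis: 105.804 nmi
Jessop: 121.665 nmi
Dorset: 100.924 nmi
Inlet: 116.781 nmi
Galen: 206.330 nmi
Minimum: Farrow at 57.047 nmi.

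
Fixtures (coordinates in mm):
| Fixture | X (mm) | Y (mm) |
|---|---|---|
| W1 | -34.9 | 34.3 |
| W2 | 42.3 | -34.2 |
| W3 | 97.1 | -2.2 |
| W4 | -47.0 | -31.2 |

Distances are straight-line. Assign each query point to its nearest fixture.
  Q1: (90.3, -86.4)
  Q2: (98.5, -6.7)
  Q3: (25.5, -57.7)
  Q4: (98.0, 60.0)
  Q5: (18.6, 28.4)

Q1 at (90.3, -86.4):
  W1: √((-125.2)² + (120.7)²) = √(15675.040 + 14568.490) = 173.9 mm
  W2: √((-48.0)² + (52.2)²) = √(2304.000 + 2724.840) = 70.9 mm
  W3: √((6.8)² + (84.2)²) = √(46.240 + 7089.640) = 84.5 mm
  W4: √((-137.3)² + (55.2)²) = √(18851.290 + 3047.040) = 148.0 mm
  → nearest: W2 (70.9 mm)
Q2 at (98.5, -6.7):
  W1: √((-133.4)² + (41.0)²) = √(17795.560 + 1681.000) = 139.6 mm
  W2: √((-56.2)² + (-27.5)²) = √(3158.440 + 756.250) = 62.6 mm
  W3: √((-1.4)² + (4.5)²) = √(1.960 + 20.250) = 4.7 mm
  W4: √((-145.5)² + (-24.5)²) = √(21170.250 + 600.250) = 147.5 mm
  → nearest: W3 (4.7 mm)
Q3 at (25.5, -57.7):
  W1: √((-60.4)² + (92.0)²) = √(3648.160 + 8464.000) = 110.1 mm
  W2: √((16.8)² + (23.5)²) = √(282.240 + 552.250) = 28.9 mm
  W3: √((71.6)² + (55.5)²) = √(5126.560 + 3080.250) = 90.6 mm
  W4: √((-72.5)² + (26.5)²) = √(5256.250 + 702.250) = 77.2 mm
  → nearest: W2 (28.9 mm)
Q4 at (98.0, 60.0):
  W1: √((-132.9)² + (-25.7)²) = √(17662.410 + 660.490) = 135.4 mm
  W2: √((-55.7)² + (-94.2)²) = √(3102.490 + 8873.640) = 109.4 mm
  W3: √((-0.9)² + (-62.2)²) = √(0.810 + 3868.840) = 62.2 mm
  W4: √((-145.0)² + (-91.2)²) = √(21025.000 + 8317.440) = 171.3 mm
  → nearest: W3 (62.2 mm)
Q5 at (18.6, 28.4):
  W1: √((-53.5)² + (5.9)²) = √(2862.250 + 34.810) = 53.8 mm
  W2: √((23.7)² + (-62.6)²) = √(561.690 + 3918.760) = 66.9 mm
  W3: √((78.5)² + (-30.6)²) = √(6162.250 + 936.360) = 84.3 mm
  W4: √((-65.6)² + (-59.6)²) = √(4303.360 + 3552.160) = 88.6 mm
  → nearest: W1 (53.8 mm)

Q1→W2; Q2→W3; Q3→W2; Q4→W3; Q5→W1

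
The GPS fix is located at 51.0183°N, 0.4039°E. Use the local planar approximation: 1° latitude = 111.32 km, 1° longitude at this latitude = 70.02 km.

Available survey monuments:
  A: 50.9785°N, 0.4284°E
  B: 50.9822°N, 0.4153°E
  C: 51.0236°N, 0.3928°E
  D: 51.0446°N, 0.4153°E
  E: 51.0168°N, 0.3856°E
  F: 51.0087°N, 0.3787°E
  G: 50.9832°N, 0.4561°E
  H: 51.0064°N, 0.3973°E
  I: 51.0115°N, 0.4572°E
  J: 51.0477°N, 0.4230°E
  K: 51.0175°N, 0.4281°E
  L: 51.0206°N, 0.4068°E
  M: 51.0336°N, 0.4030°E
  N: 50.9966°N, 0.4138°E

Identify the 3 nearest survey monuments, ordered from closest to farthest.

Distances from 51.0183°N, 0.4039°E:
A: √((-0.0398·111.32)² + (0.0245·70.02)²) = √(19.629649 + 2.942906) = 4.7511 km
B: √((-0.0361·111.32)² + (0.0114·70.02)²) = √(16.149564 + 0.637168) = 4.0972 km
C: √((0.0053·111.32)² + (-0.0111·70.02)²) = √(0.348095 + 0.604074) = 0.9758 km
D: √((0.0263·111.32)² + (0.0114·70.02)²) = √(8.571521 + 0.637168) = 3.0346 km
E: √((-0.0015·111.32)² + (-0.0183·70.02)²) = √(0.027882 + 1.641899) = 1.2922 km
F: √((-0.0096·111.32)² + (-0.0252·70.02)²) = √(1.142060 + 3.113474) = 2.0629 km
G: √((-0.0351·111.32)² + (0.0522·70.02)²) = √(15.267243 + 13.359347) = 5.3504 km
H: √((-0.0119·111.32)² + (-0.0066·70.02)²) = √(1.754851 + 0.213566) = 1.4030 km
I: √((-0.0068·111.32)² + (0.0533·70.02)²) = √(0.573013 + 13.928317) = 3.8081 km
J: √((0.0294·111.32)² + (0.0191·70.02)²) = √(10.711272 + 1.788591) = 3.5355 km
K: √((-0.0008·111.32)² + (0.0242·70.02)²) = √(0.007931 + 2.871276) = 1.6968 km
L: √((0.0023·111.32)² + (0.0029·70.02)²) = √(0.065554 + 0.041233) = 0.3268 km
M: √((0.0153·111.32)² + (-0.0009·70.02)²) = √(2.900877 + 0.003971) = 1.7044 km
N: √((-0.0217·111.32)² + (0.0099·70.02)²) = √(5.835336 + 0.480523) = 2.5131 km
Sorted: L (0.3268 km) < C (0.9758 km) < E (1.2922 km) < H (1.4030 km) < K (1.6968 km) < …

L, C, E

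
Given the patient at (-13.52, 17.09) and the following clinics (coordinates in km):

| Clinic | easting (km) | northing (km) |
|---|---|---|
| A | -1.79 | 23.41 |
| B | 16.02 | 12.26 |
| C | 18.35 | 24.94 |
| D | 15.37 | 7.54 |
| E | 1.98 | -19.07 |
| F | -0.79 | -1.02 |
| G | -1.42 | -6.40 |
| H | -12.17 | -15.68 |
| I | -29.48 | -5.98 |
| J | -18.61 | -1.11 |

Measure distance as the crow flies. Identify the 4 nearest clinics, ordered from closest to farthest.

A, J, F, G

Distances from (-13.52, 17.09):
A: 13.32 km
B: 29.93 km
C: 32.82 km
D: 30.43 km
E: 39.34 km
F: 22.14 km
G: 26.42 km
H: 32.80 km
I: 28.05 km
J: 18.90 km
Sorted: A (13.32 km) < J (18.90 km) < F (22.14 km) < G (26.42 km) < I (28.05 km) < B (29.93 km) < …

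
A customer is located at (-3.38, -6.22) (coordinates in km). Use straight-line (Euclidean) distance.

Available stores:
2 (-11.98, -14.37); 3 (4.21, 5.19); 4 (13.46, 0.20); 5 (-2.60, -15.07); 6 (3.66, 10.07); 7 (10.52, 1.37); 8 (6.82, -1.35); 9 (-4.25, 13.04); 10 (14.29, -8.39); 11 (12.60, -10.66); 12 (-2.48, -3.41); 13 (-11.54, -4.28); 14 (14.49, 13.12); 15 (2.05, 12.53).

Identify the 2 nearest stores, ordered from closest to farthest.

Distances from (-3.38, -6.22):
2: 11.85 km
3: 13.70 km
4: 18.02 km
5: 8.88 km
6: 17.75 km
7: 15.84 km
8: 11.30 km
9: 19.28 km
10: 17.80 km
11: 16.59 km
12: 2.95 km
13: 8.39 km
14: 26.33 km
15: 19.52 km
Sorted: 12 (2.95 km) < 13 (8.39 km) < 5 (8.88 km) < 8 (11.30 km) < …

12, 13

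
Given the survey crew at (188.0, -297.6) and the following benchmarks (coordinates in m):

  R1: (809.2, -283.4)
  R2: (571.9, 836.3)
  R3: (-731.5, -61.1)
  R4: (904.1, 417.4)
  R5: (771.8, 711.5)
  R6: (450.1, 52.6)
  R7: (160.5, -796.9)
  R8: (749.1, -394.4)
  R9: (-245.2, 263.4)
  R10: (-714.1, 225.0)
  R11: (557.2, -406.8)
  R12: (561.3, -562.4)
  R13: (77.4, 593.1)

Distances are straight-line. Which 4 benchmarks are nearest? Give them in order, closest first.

R11, R6, R12, R7

Distances from (188.0, -297.6):
R1: √((621.2)² + (14.2)²) = √(385889.440 + 201.640) = 621.4 m
R2: √((383.9)² + (1133.9)²) = √(147379.210 + 1285729.210) = 1197.1 m
R3: √((-919.5)² + (236.5)²) = √(845480.250 + 55932.250) = 949.4 m
R4: √((716.1)² + (715.0)²) = √(512799.210 + 511225.000) = 1011.9 m
R5: √((583.8)² + (1009.1)²) = √(340822.440 + 1018282.810) = 1165.8 m
R6: √((262.1)² + (350.2)²) = √(68696.410 + 122640.040) = 437.4 m
R7: √((-27.5)² + (-499.3)²) = √(756.250 + 249300.490) = 500.1 m
R8: √((561.1)² + (-96.8)²) = √(314833.210 + 9370.240) = 569.4 m
R9: √((-433.2)² + (561.0)²) = √(187662.240 + 314721.000) = 708.8 m
R10: √((-902.1)² + (522.6)²) = √(813784.410 + 273110.760) = 1042.5 m
R11: √((369.2)² + (-109.2)²) = √(136308.640 + 11924.640) = 385.0 m
R12: √((373.3)² + (-264.8)²) = √(139352.890 + 70119.040) = 457.7 m
R13: √((-110.6)² + (890.7)²) = √(12232.360 + 793346.490) = 897.5 m
Sorted: R11 (385.0 m) < R6 (437.4 m) < R12 (457.7 m) < R7 (500.1 m) < R8 (569.4 m) < R1 (621.4 m) < …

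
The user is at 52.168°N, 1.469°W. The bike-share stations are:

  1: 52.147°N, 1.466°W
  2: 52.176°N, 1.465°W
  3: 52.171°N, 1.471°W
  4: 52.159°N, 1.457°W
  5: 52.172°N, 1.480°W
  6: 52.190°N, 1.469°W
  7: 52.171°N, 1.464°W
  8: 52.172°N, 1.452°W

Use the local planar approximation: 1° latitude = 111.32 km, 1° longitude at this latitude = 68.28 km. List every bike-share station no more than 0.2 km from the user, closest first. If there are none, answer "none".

none

Distances from 52.168°N, 1.469°W:
1: √((-0.021·111.32)² + (0.003·68.28)²) = √(5.46493 + 0.04196) = 2.347 km
2: √((0.008·111.32)² + (0.004·68.28)²) = √(0.79310 + 0.07459) = 0.931 km
3: √((0.003·111.32)² + (-0.002·68.28)²) = √(0.11153 + 0.01865) = 0.361 km
4: √((-0.009·111.32)² + (0.012·68.28)²) = √(1.00376 + 0.67135) = 1.294 km
5: √((0.004·111.32)² + (-0.011·68.28)²) = √(0.19827 + 0.56412) = 0.873 km
6: √((0.022·111.32)² + (0.000·68.28)²) = √(5.99780 + 0.00000) = 2.449 km
7: √((0.003·111.32)² + (0.005·68.28)²) = √(0.11153 + 0.11655) = 0.478 km
8: √((0.004·111.32)² + (0.017·68.28)²) = √(0.19827 + 1.34736) = 1.243 km
Threshold 0.2 km: none within range.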